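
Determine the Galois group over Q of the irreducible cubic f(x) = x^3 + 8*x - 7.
Gal(K/Q) = S_3 (symmetric group of order 6)

Compute the discriminant of x^3 + (0)*x^2 + (8)*x + (-7): Δ = -3371. Since Δ is not a rational square, the Galois group is not contained in A_3; it must be the full S_3 (irreducibility of the cubic rules out anything smaller).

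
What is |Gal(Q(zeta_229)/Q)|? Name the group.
|Gal(Q(zeta_229)/Q)| = phi(229) = 228; group ≅ (Z/229Z)^* ≅ Z/228Z

The n-th cyclotomic polynomial Φ_229(x) is the minimal polynomial of zeta_229 over Q and has degree phi(229) = 228. So Q(zeta_229) is a degree-228 Galois extension with Galois group (Z/229Z)^*. (Z/229Z)^* is cyclic since 229 is an odd prime power (or 4). Hence Gal(Q(zeta_229)/Q) ≅ Z/228Z.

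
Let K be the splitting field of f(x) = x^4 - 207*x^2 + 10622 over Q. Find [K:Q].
[K:Q] = 4

f factors as (x^2 - 94)(x^2 - 113); the splitting field is K = Q(sqrt(94), sqrt(113)). Since 94, 113, and 10622 are all non-squares in Q, the three subfields Q(sqrt(94)), Q(sqrt(113)), Q(sqrt(10622)) are distinct degree-2 extensions, so [K:Q] = 4 (Klein four Galois group).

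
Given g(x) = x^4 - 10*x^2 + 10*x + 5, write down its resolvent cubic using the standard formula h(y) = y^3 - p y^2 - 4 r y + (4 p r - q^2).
h(y) = y^3 + 10*y^2 - 20*y - 300

Identify coefficients: p = -10, q = 10, r = 5.
Plug into h(y) = y^3 - p y^2 - 4 r y + (4 p r - q^2):
  h(y) = y^3 - (-10) y^2 - 4*(5) y + (4*(-10)*(5) - (10)^2)
       = y^3 + (10) y^2 + (-20) y + (-300).
Simplifying: h(y) = y^3 + 10*y^2 - 20*y - 300.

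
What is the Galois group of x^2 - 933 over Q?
Gal(K/Q) = Z/2Z (cyclic of order 2)

x^2 - 933 is irreducible over Q since 933 is not a rational square. The splitting field Q(sqrt(933)) has degree 2 over Q, and its unique nontrivial automorphism is sqrt(933) ↦ -sqrt(933). Hence Gal(Q(sqrt(933))/Q) = Z/2Z.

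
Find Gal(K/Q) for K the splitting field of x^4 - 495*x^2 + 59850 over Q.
Gal(K/Q) = V_4 (Klein four-group, Z/2Z × Z/2Z)

f factors as (x^2 - 210)(x^2 - 285), so the splitting field is K = Q(sqrt(210), sqrt(285)). The elements 210, 285, 59850 are all non-squares in Q, so sqrt(210) and sqrt(285) generate independent quadratic extensions. Thus [K:Q] = 4 and Gal(K/Q) is generated by the two order-2 automorphisms sqrt(210) ↦ -sqrt(210) and sqrt(285) ↦ -sqrt(285), giving V_4.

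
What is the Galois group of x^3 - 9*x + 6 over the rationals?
Gal(K/Q) = S_3 (symmetric group of order 6)

Compute the discriminant of x^3 + (0)*x^2 + (-9)*x + (6): Δ = 1944. Since Δ is not a rational square, the Galois group is not contained in A_3; it must be the full S_3 (irreducibility of the cubic rules out anything smaller).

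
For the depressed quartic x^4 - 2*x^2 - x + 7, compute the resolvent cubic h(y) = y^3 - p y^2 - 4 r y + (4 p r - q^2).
h(y) = y^3 + 2*y^2 - 28*y - 57

Identify coefficients: p = -2, q = -1, r = 7.
Plug into h(y) = y^3 - p y^2 - 4 r y + (4 p r - q^2):
  h(y) = y^3 - (-2) y^2 - 4*(7) y + (4*(-2)*(7) - (-1)^2)
       = y^3 + (2) y^2 + (-28) y + (-57).
Simplifying: h(y) = y^3 + 2*y^2 - 28*y - 57.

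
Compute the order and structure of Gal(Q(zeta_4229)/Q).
|Gal(Q(zeta_4229)/Q)| = phi(4229) = 4228; group ≅ (Z/4229Z)^* ≅ Z/4228Z

The n-th cyclotomic polynomial Φ_4229(x) is the minimal polynomial of zeta_4229 over Q and has degree phi(4229) = 4228. So Q(zeta_4229) is a degree-4228 Galois extension with Galois group (Z/4229Z)^*. (Z/4229Z)^* is cyclic since 4229 is an odd prime power (or 4). Hence Gal(Q(zeta_4229)/Q) ≅ Z/4228Z.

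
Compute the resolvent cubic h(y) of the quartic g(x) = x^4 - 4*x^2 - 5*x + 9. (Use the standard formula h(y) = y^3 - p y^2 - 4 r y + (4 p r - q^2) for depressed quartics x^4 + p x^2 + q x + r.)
h(y) = y^3 + 4*y^2 - 36*y - 169

Identify coefficients: p = -4, q = -5, r = 9.
Plug into h(y) = y^3 - p y^2 - 4 r y + (4 p r - q^2):
  h(y) = y^3 - (-4) y^2 - 4*(9) y + (4*(-4)*(9) - (-5)^2)
       = y^3 + (4) y^2 + (-36) y + (-169).
Simplifying: h(y) = y^3 + 4*y^2 - 36*y - 169.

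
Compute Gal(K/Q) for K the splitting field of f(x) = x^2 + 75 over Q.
Gal(K/Q) = Z/2Z (cyclic of order 2)

x^2 + 75 is irreducible over Q since -75 is not a rational square. The splitting field Q(sqrt(-75)) has degree 2 over Q, and its unique nontrivial automorphism is sqrt(-75) ↦ -sqrt(-75). Hence Gal(Q(sqrt(-75))/Q) = Z/2Z.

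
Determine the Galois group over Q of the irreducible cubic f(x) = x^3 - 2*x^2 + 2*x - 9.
Gal(K/Q) = S_3 (symmetric group of order 6)

Compute the discriminant of x^3 + (-2)*x^2 + (2)*x + (-9): Δ = -1843. Since Δ is not a rational square, the Galois group is not contained in A_3; it must be the full S_3 (irreducibility of the cubic rules out anything smaller).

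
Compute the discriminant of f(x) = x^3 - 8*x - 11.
Δ = -1219

For a depressed cubic x^3 + p x + q the discriminant is Δ = -4 p^3 - 27 q^2 = -4*(-8)^3 - 27*(-11)^2 = 2048 - 3267 = -1219.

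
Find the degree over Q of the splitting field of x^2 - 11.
[K:Q] = 2

The discriminant of x^2 + (0)*x + (-11) is b^2 - 4c = 0 - (-44) = 44. Since 44 is not a perfect square in Q, the polynomial is irreducible over Q. Its two roots generate a degree-2 extension, so [K:Q] = 2.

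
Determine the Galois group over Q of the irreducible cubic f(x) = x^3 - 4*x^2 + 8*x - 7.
Gal(K/Q) = S_3 (symmetric group of order 6)

Compute the discriminant of x^3 + (-4)*x^2 + (8)*x + (-7): Δ = -107. Since Δ is not a rational square, the Galois group is not contained in A_3; it must be the full S_3 (irreducibility of the cubic rules out anything smaller).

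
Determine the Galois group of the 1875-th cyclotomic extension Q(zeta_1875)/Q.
|Gal(Q(zeta_1875)/Q)| = phi(1875) = 1000; group ≅ (Z/1875Z)^* ≅ Z/2Z × Z/500Z

The n-th cyclotomic polynomial Φ_1875(x) is the minimal polynomial of zeta_1875 over Q and has degree phi(1875) = 1000. So Q(zeta_1875) is a degree-1000 Galois extension with Galois group (Z/1875Z)^*. By CRT, (Z/1875Z)^* ≅ (Z/3Z)^* × (Z/625Z)^*. Each prime-power unit group is (Z/3Z)^* ≅ Z/2Z; (Z/625Z)^* ≅ Z/500Z. Hence Gal(Q(zeta_1875)/Q) ≅ Z/2Z × Z/500Z.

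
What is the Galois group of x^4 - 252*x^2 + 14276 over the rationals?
Gal(K/Q) = V_4 (Klein four-group, Z/2Z × Z/2Z)

f factors as (x^2 - 86)(x^2 - 166), so the splitting field is K = Q(sqrt(86), sqrt(166)). The elements 86, 166, 14276 are all non-squares in Q, so sqrt(86) and sqrt(166) generate independent quadratic extensions. Thus [K:Q] = 4 and Gal(K/Q) is generated by the two order-2 automorphisms sqrt(86) ↦ -sqrt(86) and sqrt(166) ↦ -sqrt(166), giving V_4.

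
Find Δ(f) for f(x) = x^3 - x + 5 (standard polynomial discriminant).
Δ = -671

For x^3 + a x^2 + b x + c the discriminant is Δ = 18 a b c - 4 a^3 c + a^2 b^2 - 4 b^3 - 27 c^2.
Plug a = 0, b = -1, c = 5:
  18*(0)*(-1)*(5) - 4*(0)^3*(5) + (0)^2*(-1)^2 - 4*(-1)^3 - 27*(5)^2
  = 0 + (0) + 0 + (4) + (-675)
  = -671.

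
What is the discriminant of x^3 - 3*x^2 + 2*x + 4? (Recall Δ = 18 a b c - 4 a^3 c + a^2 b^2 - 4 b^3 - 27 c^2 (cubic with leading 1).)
Δ = -428

For x^3 + a x^2 + b x + c the discriminant is Δ = 18 a b c - 4 a^3 c + a^2 b^2 - 4 b^3 - 27 c^2.
Plug a = -3, b = 2, c = 4:
  18*(-3)*(2)*(4) - 4*(-3)^3*(4) + (-3)^2*(2)^2 - 4*(2)^3 - 27*(4)^2
  = -432 + (432) + 36 + (-32) + (-432)
  = -428.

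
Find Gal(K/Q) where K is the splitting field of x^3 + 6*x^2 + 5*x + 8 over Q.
Gal(K/Q) = S_3 (symmetric group of order 6)

Compute the discriminant of x^3 + (6)*x^2 + (5)*x + (8): Δ = -3920. Since Δ is not a rational square, the Galois group is not contained in A_3; it must be the full S_3 (irreducibility of the cubic rules out anything smaller).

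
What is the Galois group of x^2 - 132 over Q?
Gal(K/Q) = Z/2Z (cyclic of order 2)

x^2 - 132 is irreducible over Q since 132 is not a rational square. The splitting field Q(sqrt(132)) has degree 2 over Q, and its unique nontrivial automorphism is sqrt(132) ↦ -sqrt(132). Hence Gal(Q(sqrt(132))/Q) = Z/2Z.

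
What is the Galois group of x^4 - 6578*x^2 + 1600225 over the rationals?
Gal(K/Q) = Z/2Z (cyclic of order 2)

f factors as (x^2 - 253)(x^2 - 6325), so the splitting field is K = Q(sqrt(253), sqrt(6325)). The squarefree part of 253 is 253 and the squarefree part of 6325 is also 253, so sqrt(253) and sqrt(6325) are both rational multiples of sqrt(253). Hence Q(sqrt(253)) = Q(sqrt(6325)) = Q(sqrt(253)), and the splitting field collapses to a single degree-2 extension with Galois group Z/2Z.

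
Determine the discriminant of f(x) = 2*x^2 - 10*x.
Δ = 100

For a quadratic a x^2 + b x + c the discriminant is Δ = b^2 - 4ac = (-10)^2 - 4*(2)*(0) = 100 - (0) = 100.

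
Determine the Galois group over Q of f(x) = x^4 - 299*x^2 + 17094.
Gal(K/Q) = V_4 (Klein four-group, Z/2Z × Z/2Z)

f factors as (x^2 - 222)(x^2 - 77), so the splitting field is K = Q(sqrt(222), sqrt(77)). The elements 222, 77, 17094 are all non-squares in Q, so sqrt(222) and sqrt(77) generate independent quadratic extensions. Thus [K:Q] = 4 and Gal(K/Q) is generated by the two order-2 automorphisms sqrt(222) ↦ -sqrt(222) and sqrt(77) ↦ -sqrt(77), giving V_4.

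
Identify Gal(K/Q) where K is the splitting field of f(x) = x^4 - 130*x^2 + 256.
Gal(K/Q) = Z/2Z (cyclic of order 2)

f factors as (x^2 - 2)(x^2 - 128), so the splitting field is K = Q(sqrt(2), sqrt(128)). The squarefree part of 2 is 2 and the squarefree part of 128 is also 2, so sqrt(2) and sqrt(128) are both rational multiples of sqrt(2). Hence Q(sqrt(2)) = Q(sqrt(128)) = Q(sqrt(2)), and the splitting field collapses to a single degree-2 extension with Galois group Z/2Z.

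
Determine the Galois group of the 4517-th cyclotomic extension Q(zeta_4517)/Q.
|Gal(Q(zeta_4517)/Q)| = phi(4517) = 4516; group ≅ (Z/4517Z)^* ≅ Z/4516Z

The n-th cyclotomic polynomial Φ_4517(x) is the minimal polynomial of zeta_4517 over Q and has degree phi(4517) = 4516. So Q(zeta_4517) is a degree-4516 Galois extension with Galois group (Z/4517Z)^*. (Z/4517Z)^* is cyclic since 4517 is an odd prime power (or 4). Hence Gal(Q(zeta_4517)/Q) ≅ Z/4516Z.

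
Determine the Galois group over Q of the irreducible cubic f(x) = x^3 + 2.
Gal(K/Q) = S_3 (symmetric group of order 6)

Compute the discriminant of x^3 + (0)*x^2 + (0)*x + (2): Δ = -108. Since Δ is not a rational square, the Galois group is not contained in A_3; it must be the full S_3 (irreducibility of the cubic rules out anything smaller).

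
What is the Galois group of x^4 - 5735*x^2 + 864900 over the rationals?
Gal(K/Q) = Z/2Z (cyclic of order 2)

f factors as (x^2 - 5580)(x^2 - 155), so the splitting field is K = Q(sqrt(5580), sqrt(155)). The squarefree part of 5580 is 155 and the squarefree part of 155 is also 155, so sqrt(5580) and sqrt(155) are both rational multiples of sqrt(155). Hence Q(sqrt(5580)) = Q(sqrt(155)) = Q(sqrt(155)), and the splitting field collapses to a single degree-2 extension with Galois group Z/2Z.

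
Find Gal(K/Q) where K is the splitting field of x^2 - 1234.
Gal(K/Q) = Z/2Z (cyclic of order 2)

x^2 - 1234 is irreducible over Q since 1234 is not a rational square. The splitting field Q(sqrt(1234)) has degree 2 over Q, and its unique nontrivial automorphism is sqrt(1234) ↦ -sqrt(1234). Hence Gal(Q(sqrt(1234))/Q) = Z/2Z.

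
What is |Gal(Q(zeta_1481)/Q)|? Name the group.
|Gal(Q(zeta_1481)/Q)| = phi(1481) = 1480; group ≅ (Z/1481Z)^* ≅ Z/1480Z

The n-th cyclotomic polynomial Φ_1481(x) is the minimal polynomial of zeta_1481 over Q and has degree phi(1481) = 1480. So Q(zeta_1481) is a degree-1480 Galois extension with Galois group (Z/1481Z)^*. (Z/1481Z)^* is cyclic since 1481 is an odd prime power (or 4). Hence Gal(Q(zeta_1481)/Q) ≅ Z/1480Z.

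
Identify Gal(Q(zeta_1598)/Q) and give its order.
|Gal(Q(zeta_1598)/Q)| = phi(1598) = 736; group ≅ (Z/1598Z)^* ≅ Z/16Z × Z/46Z

The n-th cyclotomic polynomial Φ_1598(x) is the minimal polynomial of zeta_1598 over Q and has degree phi(1598) = 736. So Q(zeta_1598) is a degree-736 Galois extension with Galois group (Z/1598Z)^*. By CRT, (Z/1598Z)^* ≅ (Z/2Z)^* × (Z/17Z)^* × (Z/47Z)^*. Each prime-power unit group is (Z/2Z)^* ≅ trivial group (order 1); (Z/17Z)^* ≅ Z/16Z; (Z/47Z)^* ≅ Z/46Z. Hence Gal(Q(zeta_1598)/Q) ≅ Z/16Z × Z/46Z.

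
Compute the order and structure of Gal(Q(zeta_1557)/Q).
|Gal(Q(zeta_1557)/Q)| = phi(1557) = 1032; group ≅ (Z/1557Z)^* ≅ Z/6Z × Z/172Z

The n-th cyclotomic polynomial Φ_1557(x) is the minimal polynomial of zeta_1557 over Q and has degree phi(1557) = 1032. So Q(zeta_1557) is a degree-1032 Galois extension with Galois group (Z/1557Z)^*. By CRT, (Z/1557Z)^* ≅ (Z/9Z)^* × (Z/173Z)^*. Each prime-power unit group is (Z/9Z)^* ≅ Z/6Z; (Z/173Z)^* ≅ Z/172Z. Hence Gal(Q(zeta_1557)/Q) ≅ Z/6Z × Z/172Z.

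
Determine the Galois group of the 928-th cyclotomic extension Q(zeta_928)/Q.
|Gal(Q(zeta_928)/Q)| = phi(928) = 448; group ≅ (Z/928Z)^* ≅ Z/2Z × Z/8Z × Z/28Z

The n-th cyclotomic polynomial Φ_928(x) is the minimal polynomial of zeta_928 over Q and has degree phi(928) = 448. So Q(zeta_928) is a degree-448 Galois extension with Galois group (Z/928Z)^*. By CRT, (Z/928Z)^* ≅ (Z/32Z)^* × (Z/29Z)^*. Each prime-power unit group is (Z/32Z)^* ≅ Z/2Z × Z/8Z; (Z/29Z)^* ≅ Z/28Z. Hence Gal(Q(zeta_928)/Q) ≅ Z/2Z × Z/8Z × Z/28Z.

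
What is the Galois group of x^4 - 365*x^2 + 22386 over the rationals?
Gal(K/Q) = V_4 (Klein four-group, Z/2Z × Z/2Z)

f factors as (x^2 - 287)(x^2 - 78), so the splitting field is K = Q(sqrt(287), sqrt(78)). The elements 287, 78, 22386 are all non-squares in Q, so sqrt(287) and sqrt(78) generate independent quadratic extensions. Thus [K:Q] = 4 and Gal(K/Q) is generated by the two order-2 automorphisms sqrt(287) ↦ -sqrt(287) and sqrt(78) ↦ -sqrt(78), giving V_4.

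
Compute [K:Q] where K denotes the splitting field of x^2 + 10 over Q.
[K:Q] = 2

The discriminant of x^2 + (0)*x + (10) is b^2 - 4c = 0 - (40) = -40. Since -40 is not a perfect square in Q, the polynomial is irreducible over Q. Its two roots generate a degree-2 extension, so [K:Q] = 2.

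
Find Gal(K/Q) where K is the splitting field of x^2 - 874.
Gal(K/Q) = Z/2Z (cyclic of order 2)

x^2 - 874 is irreducible over Q since 874 is not a rational square. The splitting field Q(sqrt(874)) has degree 2 over Q, and its unique nontrivial automorphism is sqrt(874) ↦ -sqrt(874). Hence Gal(Q(sqrt(874))/Q) = Z/2Z.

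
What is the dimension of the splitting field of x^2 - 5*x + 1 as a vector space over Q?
[K:Q] = 2

The discriminant of x^2 + (-5)*x + (1) is b^2 - 4c = 25 - (4) = 21. Since 21 is not a perfect square in Q, the polynomial is irreducible over Q. Its two roots generate a degree-2 extension, so [K:Q] = 2.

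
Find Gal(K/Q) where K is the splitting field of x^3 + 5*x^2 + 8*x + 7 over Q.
Gal(K/Q) = S_3 (symmetric group of order 6)

Compute the discriminant of x^3 + (5)*x^2 + (8)*x + (7): Δ = -231. Since Δ is not a rational square, the Galois group is not contained in A_3; it must be the full S_3 (irreducibility of the cubic rules out anything smaller).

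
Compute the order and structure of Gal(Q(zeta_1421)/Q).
|Gal(Q(zeta_1421)/Q)| = phi(1421) = 1176; group ≅ (Z/1421Z)^* ≅ Z/28Z × Z/42Z

The n-th cyclotomic polynomial Φ_1421(x) is the minimal polynomial of zeta_1421 over Q and has degree phi(1421) = 1176. So Q(zeta_1421) is a degree-1176 Galois extension with Galois group (Z/1421Z)^*. By CRT, (Z/1421Z)^* ≅ (Z/49Z)^* × (Z/29Z)^*. Each prime-power unit group is (Z/49Z)^* ≅ Z/42Z; (Z/29Z)^* ≅ Z/28Z. Hence Gal(Q(zeta_1421)/Q) ≅ Z/28Z × Z/42Z.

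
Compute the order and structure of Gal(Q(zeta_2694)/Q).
|Gal(Q(zeta_2694)/Q)| = phi(2694) = 896; group ≅ (Z/2694Z)^* ≅ Z/2Z × Z/448Z

The n-th cyclotomic polynomial Φ_2694(x) is the minimal polynomial of zeta_2694 over Q and has degree phi(2694) = 896. So Q(zeta_2694) is a degree-896 Galois extension with Galois group (Z/2694Z)^*. By CRT, (Z/2694Z)^* ≅ (Z/2Z)^* × (Z/3Z)^* × (Z/449Z)^*. Each prime-power unit group is (Z/2Z)^* ≅ trivial group (order 1); (Z/3Z)^* ≅ Z/2Z; (Z/449Z)^* ≅ Z/448Z. Hence Gal(Q(zeta_2694)/Q) ≅ Z/2Z × Z/448Z.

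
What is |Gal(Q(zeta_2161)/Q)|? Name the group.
|Gal(Q(zeta_2161)/Q)| = phi(2161) = 2160; group ≅ (Z/2161Z)^* ≅ Z/2160Z

The n-th cyclotomic polynomial Φ_2161(x) is the minimal polynomial of zeta_2161 over Q and has degree phi(2161) = 2160. So Q(zeta_2161) is a degree-2160 Galois extension with Galois group (Z/2161Z)^*. (Z/2161Z)^* is cyclic since 2161 is an odd prime power (or 4). Hence Gal(Q(zeta_2161)/Q) ≅ Z/2160Z.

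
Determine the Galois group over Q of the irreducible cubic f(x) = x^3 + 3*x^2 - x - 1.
Gal(K/Q) = S_3 (symmetric group of order 6)

Compute the discriminant of x^3 + (3)*x^2 + (-1)*x + (-1): Δ = 148. Since Δ is not a rational square, the Galois group is not contained in A_3; it must be the full S_3 (irreducibility of the cubic rules out anything smaller).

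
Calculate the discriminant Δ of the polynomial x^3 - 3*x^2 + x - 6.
Δ = -1291

For x^3 + a x^2 + b x + c the discriminant is Δ = 18 a b c - 4 a^3 c + a^2 b^2 - 4 b^3 - 27 c^2.
Plug a = -3, b = 1, c = -6:
  18*(-3)*(1)*(-6) - 4*(-3)^3*(-6) + (-3)^2*(1)^2 - 4*(1)^3 - 27*(-6)^2
  = 324 + (-648) + 9 + (-4) + (-972)
  = -1291.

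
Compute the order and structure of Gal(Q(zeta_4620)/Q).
|Gal(Q(zeta_4620)/Q)| = phi(4620) = 960; group ≅ (Z/4620Z)^* ≅ Z/2Z × Z/2Z × Z/4Z × Z/6Z × Z/10Z

The n-th cyclotomic polynomial Φ_4620(x) is the minimal polynomial of zeta_4620 over Q and has degree phi(4620) = 960. So Q(zeta_4620) is a degree-960 Galois extension with Galois group (Z/4620Z)^*. By CRT, (Z/4620Z)^* ≅ (Z/4Z)^* × (Z/3Z)^* × (Z/5Z)^* × (Z/7Z)^* × (Z/11Z)^*. Each prime-power unit group is (Z/4Z)^* ≅ Z/2Z; (Z/3Z)^* ≅ Z/2Z; (Z/5Z)^* ≅ Z/4Z; (Z/7Z)^* ≅ Z/6Z; (Z/11Z)^* ≅ Z/10Z. Hence Gal(Q(zeta_4620)/Q) ≅ Z/2Z × Z/2Z × Z/4Z × Z/6Z × Z/10Z.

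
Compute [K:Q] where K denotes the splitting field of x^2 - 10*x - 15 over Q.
[K:Q] = 2

The discriminant of x^2 + (-10)*x + (-15) is b^2 - 4c = 100 - (-60) = 160. Since 160 is not a perfect square in Q, the polynomial is irreducible over Q. Its two roots generate a degree-2 extension, so [K:Q] = 2.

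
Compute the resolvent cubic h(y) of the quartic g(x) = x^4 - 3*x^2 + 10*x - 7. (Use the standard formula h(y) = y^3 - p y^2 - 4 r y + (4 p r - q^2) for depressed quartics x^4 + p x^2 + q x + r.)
h(y) = y^3 + 3*y^2 + 28*y - 16

Identify coefficients: p = -3, q = 10, r = -7.
Plug into h(y) = y^3 - p y^2 - 4 r y + (4 p r - q^2):
  h(y) = y^3 - (-3) y^2 - 4*(-7) y + (4*(-3)*(-7) - (10)^2)
       = y^3 + (3) y^2 + (28) y + (-16).
Simplifying: h(y) = y^3 + 3*y^2 + 28*y - 16.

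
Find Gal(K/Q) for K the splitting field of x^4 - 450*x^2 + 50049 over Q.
Gal(K/Q) = V_4 (Klein four-group, Z/2Z × Z/2Z)

f factors as (x^2 - 201)(x^2 - 249), so the splitting field is K = Q(sqrt(201), sqrt(249)). The elements 201, 249, 50049 are all non-squares in Q, so sqrt(201) and sqrt(249) generate independent quadratic extensions. Thus [K:Q] = 4 and Gal(K/Q) is generated by the two order-2 automorphisms sqrt(201) ↦ -sqrt(201) and sqrt(249) ↦ -sqrt(249), giving V_4.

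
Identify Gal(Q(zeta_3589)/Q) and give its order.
|Gal(Q(zeta_3589)/Q)| = phi(3589) = 3456; group ≅ (Z/3589Z)^* ≅ Z/36Z × Z/96Z

The n-th cyclotomic polynomial Φ_3589(x) is the minimal polynomial of zeta_3589 over Q and has degree phi(3589) = 3456. So Q(zeta_3589) is a degree-3456 Galois extension with Galois group (Z/3589Z)^*. By CRT, (Z/3589Z)^* ≅ (Z/37Z)^* × (Z/97Z)^*. Each prime-power unit group is (Z/37Z)^* ≅ Z/36Z; (Z/97Z)^* ≅ Z/96Z. Hence Gal(Q(zeta_3589)/Q) ≅ Z/36Z × Z/96Z.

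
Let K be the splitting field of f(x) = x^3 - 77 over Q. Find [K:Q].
[K:Q] = 6

x^3 - 77 has one real root r = 77^(1/3) and two complex roots r*zeta_3, r*zeta_3^2 where zeta_3 = e^(2*pi*i/3). The splitting field is Q(r, zeta_3). [Q(r):Q] = 3 and [Q(zeta_3):Q] = 2 with gcd = 1, so [Q(r, zeta_3):Q] = 3 * 2 = 6.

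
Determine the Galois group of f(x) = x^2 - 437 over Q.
Gal(K/Q) = Z/2Z (cyclic of order 2)

x^2 - 437 is irreducible over Q since 437 is not a rational square. The splitting field Q(sqrt(437)) has degree 2 over Q, and its unique nontrivial automorphism is sqrt(437) ↦ -sqrt(437). Hence Gal(Q(sqrt(437))/Q) = Z/2Z.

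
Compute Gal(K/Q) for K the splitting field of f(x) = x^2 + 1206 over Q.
Gal(K/Q) = Z/2Z (cyclic of order 2)

x^2 + 1206 is irreducible over Q since -1206 is not a rational square. The splitting field Q(sqrt(-1206)) has degree 2 over Q, and its unique nontrivial automorphism is sqrt(-1206) ↦ -sqrt(-1206). Hence Gal(Q(sqrt(-1206))/Q) = Z/2Z.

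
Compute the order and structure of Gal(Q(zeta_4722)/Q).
|Gal(Q(zeta_4722)/Q)| = phi(4722) = 1572; group ≅ (Z/4722Z)^* ≅ Z/2Z × Z/786Z

The n-th cyclotomic polynomial Φ_4722(x) is the minimal polynomial of zeta_4722 over Q and has degree phi(4722) = 1572. So Q(zeta_4722) is a degree-1572 Galois extension with Galois group (Z/4722Z)^*. By CRT, (Z/4722Z)^* ≅ (Z/2Z)^* × (Z/3Z)^* × (Z/787Z)^*. Each prime-power unit group is (Z/2Z)^* ≅ trivial group (order 1); (Z/3Z)^* ≅ Z/2Z; (Z/787Z)^* ≅ Z/786Z. Hence Gal(Q(zeta_4722)/Q) ≅ Z/2Z × Z/786Z.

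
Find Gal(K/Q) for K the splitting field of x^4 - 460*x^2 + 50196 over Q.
Gal(K/Q) = V_4 (Klein four-group, Z/2Z × Z/2Z)

f factors as (x^2 - 282)(x^2 - 178), so the splitting field is K = Q(sqrt(282), sqrt(178)). The elements 282, 178, 50196 are all non-squares in Q, so sqrt(282) and sqrt(178) generate independent quadratic extensions. Thus [K:Q] = 4 and Gal(K/Q) is generated by the two order-2 automorphisms sqrt(282) ↦ -sqrt(282) and sqrt(178) ↦ -sqrt(178), giving V_4.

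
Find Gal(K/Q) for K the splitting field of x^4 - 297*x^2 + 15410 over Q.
Gal(K/Q) = V_4 (Klein four-group, Z/2Z × Z/2Z)

f factors as (x^2 - 230)(x^2 - 67), so the splitting field is K = Q(sqrt(230), sqrt(67)). The elements 230, 67, 15410 are all non-squares in Q, so sqrt(230) and sqrt(67) generate independent quadratic extensions. Thus [K:Q] = 4 and Gal(K/Q) is generated by the two order-2 automorphisms sqrt(230) ↦ -sqrt(230) and sqrt(67) ↦ -sqrt(67), giving V_4.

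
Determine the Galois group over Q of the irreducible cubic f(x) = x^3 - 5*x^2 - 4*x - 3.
Gal(K/Q) = S_3 (symmetric group of order 6)

Compute the discriminant of x^3 + (-5)*x^2 + (-4)*x + (-3): Δ = -2167. Since Δ is not a rational square, the Galois group is not contained in A_3; it must be the full S_3 (irreducibility of the cubic rules out anything smaller).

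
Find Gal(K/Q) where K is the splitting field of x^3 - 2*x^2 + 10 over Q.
Gal(K/Q) = S_3 (symmetric group of order 6)

Compute the discriminant of x^3 + (-2)*x^2 + (0)*x + (10): Δ = -2380. Since Δ is not a rational square, the Galois group is not contained in A_3; it must be the full S_3 (irreducibility of the cubic rules out anything smaller).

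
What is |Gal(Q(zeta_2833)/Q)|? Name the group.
|Gal(Q(zeta_2833)/Q)| = phi(2833) = 2832; group ≅ (Z/2833Z)^* ≅ Z/2832Z

The n-th cyclotomic polynomial Φ_2833(x) is the minimal polynomial of zeta_2833 over Q and has degree phi(2833) = 2832. So Q(zeta_2833) is a degree-2832 Galois extension with Galois group (Z/2833Z)^*. (Z/2833Z)^* is cyclic since 2833 is an odd prime power (or 4). Hence Gal(Q(zeta_2833)/Q) ≅ Z/2832Z.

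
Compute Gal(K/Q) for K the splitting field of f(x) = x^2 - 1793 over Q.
Gal(K/Q) = Z/2Z (cyclic of order 2)

x^2 - 1793 is irreducible over Q since 1793 is not a rational square. The splitting field Q(sqrt(1793)) has degree 2 over Q, and its unique nontrivial automorphism is sqrt(1793) ↦ -sqrt(1793). Hence Gal(Q(sqrt(1793))/Q) = Z/2Z.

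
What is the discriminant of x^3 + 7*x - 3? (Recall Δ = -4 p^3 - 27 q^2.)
Δ = -1615

For a depressed cubic x^3 + p x + q the discriminant is Δ = -4 p^3 - 27 q^2 = -4*(7)^3 - 27*(-3)^2 = -1372 - 243 = -1615.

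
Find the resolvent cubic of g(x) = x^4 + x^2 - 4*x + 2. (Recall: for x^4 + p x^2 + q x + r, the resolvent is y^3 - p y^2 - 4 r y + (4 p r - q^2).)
h(y) = y^3 - y^2 - 8*y - 8

Identify coefficients: p = 1, q = -4, r = 2.
Plug into h(y) = y^3 - p y^2 - 4 r y + (4 p r - q^2):
  h(y) = y^3 - (1) y^2 - 4*(2) y + (4*(1)*(2) - (-4)^2)
       = y^3 + (-1) y^2 + (-8) y + (-8).
Simplifying: h(y) = y^3 - y^2 - 8*y - 8.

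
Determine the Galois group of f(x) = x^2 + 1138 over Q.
Gal(K/Q) = Z/2Z (cyclic of order 2)

x^2 + 1138 is irreducible over Q since -1138 is not a rational square. The splitting field Q(sqrt(-1138)) has degree 2 over Q, and its unique nontrivial automorphism is sqrt(-1138) ↦ -sqrt(-1138). Hence Gal(Q(sqrt(-1138))/Q) = Z/2Z.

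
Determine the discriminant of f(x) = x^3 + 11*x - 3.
Δ = -5567

For a depressed cubic x^3 + p x + q the discriminant is Δ = -4 p^3 - 27 q^2 = -4*(11)^3 - 27*(-3)^2 = -5324 - 243 = -5567.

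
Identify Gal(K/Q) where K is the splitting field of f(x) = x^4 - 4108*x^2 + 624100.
Gal(K/Q) = Z/2Z (cyclic of order 2)

f factors as (x^2 - 3950)(x^2 - 158), so the splitting field is K = Q(sqrt(3950), sqrt(158)). The squarefree part of 3950 is 158 and the squarefree part of 158 is also 158, so sqrt(3950) and sqrt(158) are both rational multiples of sqrt(158). Hence Q(sqrt(3950)) = Q(sqrt(158)) = Q(sqrt(158)), and the splitting field collapses to a single degree-2 extension with Galois group Z/2Z.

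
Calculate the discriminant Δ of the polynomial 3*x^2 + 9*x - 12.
Δ = 225

For a quadratic a x^2 + b x + c the discriminant is Δ = b^2 - 4ac = (9)^2 - 4*(3)*(-12) = 81 - (-144) = 225.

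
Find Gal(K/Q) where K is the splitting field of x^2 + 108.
Gal(K/Q) = Z/2Z (cyclic of order 2)

x^2 + 108 is irreducible over Q since -108 is not a rational square. The splitting field Q(sqrt(-108)) has degree 2 over Q, and its unique nontrivial automorphism is sqrt(-108) ↦ -sqrt(-108). Hence Gal(Q(sqrt(-108))/Q) = Z/2Z.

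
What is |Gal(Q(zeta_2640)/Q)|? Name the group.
|Gal(Q(zeta_2640)/Q)| = phi(2640) = 640; group ≅ (Z/2640Z)^* ≅ Z/2Z × Z/2Z × Z/4Z × Z/4Z × Z/10Z

The n-th cyclotomic polynomial Φ_2640(x) is the minimal polynomial of zeta_2640 over Q and has degree phi(2640) = 640. So Q(zeta_2640) is a degree-640 Galois extension with Galois group (Z/2640Z)^*. By CRT, (Z/2640Z)^* ≅ (Z/16Z)^* × (Z/3Z)^* × (Z/5Z)^* × (Z/11Z)^*. Each prime-power unit group is (Z/16Z)^* ≅ Z/2Z × Z/4Z; (Z/3Z)^* ≅ Z/2Z; (Z/5Z)^* ≅ Z/4Z; (Z/11Z)^* ≅ Z/10Z. Hence Gal(Q(zeta_2640)/Q) ≅ Z/2Z × Z/2Z × Z/4Z × Z/4Z × Z/10Z.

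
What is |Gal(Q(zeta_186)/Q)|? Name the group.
|Gal(Q(zeta_186)/Q)| = phi(186) = 60; group ≅ (Z/186Z)^* ≅ Z/2Z × Z/30Z

The n-th cyclotomic polynomial Φ_186(x) is the minimal polynomial of zeta_186 over Q and has degree phi(186) = 60. So Q(zeta_186) is a degree-60 Galois extension with Galois group (Z/186Z)^*. By CRT, (Z/186Z)^* ≅ (Z/2Z)^* × (Z/3Z)^* × (Z/31Z)^*. Each prime-power unit group is (Z/2Z)^* ≅ trivial group (order 1); (Z/3Z)^* ≅ Z/2Z; (Z/31Z)^* ≅ Z/30Z. Hence Gal(Q(zeta_186)/Q) ≅ Z/2Z × Z/30Z.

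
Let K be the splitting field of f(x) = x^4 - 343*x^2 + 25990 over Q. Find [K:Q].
[K:Q] = 4

f factors as (x^2 - 113)(x^2 - 230); the splitting field is K = Q(sqrt(113), sqrt(230)). Since 113, 230, and 25990 are all non-squares in Q, the three subfields Q(sqrt(113)), Q(sqrt(230)), Q(sqrt(25990)) are distinct degree-2 extensions, so [K:Q] = 4 (Klein four Galois group).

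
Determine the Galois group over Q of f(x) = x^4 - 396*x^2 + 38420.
Gal(K/Q) = V_4 (Klein four-group, Z/2Z × Z/2Z)

f factors as (x^2 - 170)(x^2 - 226), so the splitting field is K = Q(sqrt(170), sqrt(226)). The elements 170, 226, 38420 are all non-squares in Q, so sqrt(170) and sqrt(226) generate independent quadratic extensions. Thus [K:Q] = 4 and Gal(K/Q) is generated by the two order-2 automorphisms sqrt(170) ↦ -sqrt(170) and sqrt(226) ↦ -sqrt(226), giving V_4.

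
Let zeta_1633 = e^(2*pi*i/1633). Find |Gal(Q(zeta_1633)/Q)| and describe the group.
|Gal(Q(zeta_1633)/Q)| = phi(1633) = 1540; group ≅ (Z/1633Z)^* ≅ Z/22Z × Z/70Z

The n-th cyclotomic polynomial Φ_1633(x) is the minimal polynomial of zeta_1633 over Q and has degree phi(1633) = 1540. So Q(zeta_1633) is a degree-1540 Galois extension with Galois group (Z/1633Z)^*. By CRT, (Z/1633Z)^* ≅ (Z/23Z)^* × (Z/71Z)^*. Each prime-power unit group is (Z/23Z)^* ≅ Z/22Z; (Z/71Z)^* ≅ Z/70Z. Hence Gal(Q(zeta_1633)/Q) ≅ Z/22Z × Z/70Z.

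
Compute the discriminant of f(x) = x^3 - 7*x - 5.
Δ = 697

For a depressed cubic x^3 + p x + q the discriminant is Δ = -4 p^3 - 27 q^2 = -4*(-7)^3 - 27*(-5)^2 = 1372 - 675 = 697.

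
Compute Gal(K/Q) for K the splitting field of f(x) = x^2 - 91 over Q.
Gal(K/Q) = Z/2Z (cyclic of order 2)

x^2 - 91 is irreducible over Q since 91 is not a rational square. The splitting field Q(sqrt(91)) has degree 2 over Q, and its unique nontrivial automorphism is sqrt(91) ↦ -sqrt(91). Hence Gal(Q(sqrt(91))/Q) = Z/2Z.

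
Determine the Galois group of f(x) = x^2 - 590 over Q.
Gal(K/Q) = Z/2Z (cyclic of order 2)

x^2 - 590 is irreducible over Q since 590 is not a rational square. The splitting field Q(sqrt(590)) has degree 2 over Q, and its unique nontrivial automorphism is sqrt(590) ↦ -sqrt(590). Hence Gal(Q(sqrt(590))/Q) = Z/2Z.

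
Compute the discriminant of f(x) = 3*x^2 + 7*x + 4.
Δ = 1

For a quadratic a x^2 + b x + c the discriminant is Δ = b^2 - 4ac = (7)^2 - 4*(3)*(4) = 49 - (48) = 1.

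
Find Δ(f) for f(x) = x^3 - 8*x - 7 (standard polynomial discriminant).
Δ = 725

For a depressed cubic x^3 + p x + q the discriminant is Δ = -4 p^3 - 27 q^2 = -4*(-8)^3 - 27*(-7)^2 = 2048 - 1323 = 725.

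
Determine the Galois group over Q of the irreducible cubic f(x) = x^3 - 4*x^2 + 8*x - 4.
Gal(K/Q) = S_3 (symmetric group of order 6)

Compute the discriminant of x^3 + (-4)*x^2 + (8)*x + (-4): Δ = -176. Since Δ is not a rational square, the Galois group is not contained in A_3; it must be the full S_3 (irreducibility of the cubic rules out anything smaller).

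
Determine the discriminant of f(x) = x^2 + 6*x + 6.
Δ = 12

For a quadratic a x^2 + b x + c the discriminant is Δ = b^2 - 4ac = (6)^2 - 4*(1)*(6) = 36 - (24) = 12.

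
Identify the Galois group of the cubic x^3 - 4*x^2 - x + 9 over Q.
Gal(K/Q) = S_3 (symmetric group of order 6)

Compute the discriminant of x^3 + (-4)*x^2 + (-1)*x + (9): Δ = 785. Since Δ is not a rational square, the Galois group is not contained in A_3; it must be the full S_3 (irreducibility of the cubic rules out anything smaller).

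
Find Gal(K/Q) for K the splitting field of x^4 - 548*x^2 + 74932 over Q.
Gal(K/Q) = V_4 (Klein four-group, Z/2Z × Z/2Z)

f factors as (x^2 - 286)(x^2 - 262), so the splitting field is K = Q(sqrt(286), sqrt(262)). The elements 286, 262, 74932 are all non-squares in Q, so sqrt(286) and sqrt(262) generate independent quadratic extensions. Thus [K:Q] = 4 and Gal(K/Q) is generated by the two order-2 automorphisms sqrt(286) ↦ -sqrt(286) and sqrt(262) ↦ -sqrt(262), giving V_4.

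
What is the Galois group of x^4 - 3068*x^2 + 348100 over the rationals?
Gal(K/Q) = Z/2Z (cyclic of order 2)

f factors as (x^2 - 2950)(x^2 - 118), so the splitting field is K = Q(sqrt(2950), sqrt(118)). The squarefree part of 2950 is 118 and the squarefree part of 118 is also 118, so sqrt(2950) and sqrt(118) are both rational multiples of sqrt(118). Hence Q(sqrt(2950)) = Q(sqrt(118)) = Q(sqrt(118)), and the splitting field collapses to a single degree-2 extension with Galois group Z/2Z.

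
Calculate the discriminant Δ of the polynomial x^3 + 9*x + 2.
Δ = -3024

For a depressed cubic x^3 + p x + q the discriminant is Δ = -4 p^3 - 27 q^2 = -4*(9)^3 - 27*(2)^2 = -2916 - 108 = -3024.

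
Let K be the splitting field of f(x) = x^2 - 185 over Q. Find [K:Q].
[K:Q] = 2

The polynomial x^2 - 185 is irreducible over Q since 185 is not a perfect square. Its splitting field is Q(sqrt(185)), which has degree 2 over Q.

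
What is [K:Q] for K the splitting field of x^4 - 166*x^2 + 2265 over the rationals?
[K:Q] = 4

f factors as (x^2 - 15)(x^2 - 151); the splitting field is K = Q(sqrt(15), sqrt(151)). Since 15, 151, and 2265 are all non-squares in Q, the three subfields Q(sqrt(15)), Q(sqrt(151)), Q(sqrt(2265)) are distinct degree-2 extensions, so [K:Q] = 4 (Klein four Galois group).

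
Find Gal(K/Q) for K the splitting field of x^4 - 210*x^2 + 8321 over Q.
Gal(K/Q) = V_4 (Klein four-group, Z/2Z × Z/2Z)

f factors as (x^2 - 157)(x^2 - 53), so the splitting field is K = Q(sqrt(157), sqrt(53)). The elements 157, 53, 8321 are all non-squares in Q, so sqrt(157) and sqrt(53) generate independent quadratic extensions. Thus [K:Q] = 4 and Gal(K/Q) is generated by the two order-2 automorphisms sqrt(157) ↦ -sqrt(157) and sqrt(53) ↦ -sqrt(53), giving V_4.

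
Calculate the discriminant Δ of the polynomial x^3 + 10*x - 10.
Δ = -6700

For a depressed cubic x^3 + p x + q the discriminant is Δ = -4 p^3 - 27 q^2 = -4*(10)^3 - 27*(-10)^2 = -4000 - 2700 = -6700.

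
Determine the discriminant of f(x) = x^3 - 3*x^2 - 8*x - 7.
Δ = -2479

For x^3 + a x^2 + b x + c the discriminant is Δ = 18 a b c - 4 a^3 c + a^2 b^2 - 4 b^3 - 27 c^2.
Plug a = -3, b = -8, c = -7:
  18*(-3)*(-8)*(-7) - 4*(-3)^3*(-7) + (-3)^2*(-8)^2 - 4*(-8)^3 - 27*(-7)^2
  = -3024 + (-756) + 576 + (2048) + (-1323)
  = -2479.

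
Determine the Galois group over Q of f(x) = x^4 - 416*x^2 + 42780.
Gal(K/Q) = V_4 (Klein four-group, Z/2Z × Z/2Z)

f factors as (x^2 - 230)(x^2 - 186), so the splitting field is K = Q(sqrt(230), sqrt(186)). The elements 230, 186, 42780 are all non-squares in Q, so sqrt(230) and sqrt(186) generate independent quadratic extensions. Thus [K:Q] = 4 and Gal(K/Q) is generated by the two order-2 automorphisms sqrt(230) ↦ -sqrt(230) and sqrt(186) ↦ -sqrt(186), giving V_4.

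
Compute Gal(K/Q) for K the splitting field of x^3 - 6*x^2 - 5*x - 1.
Gal(K/Q) = S_3 (symmetric group of order 6)

Compute the discriminant of x^3 + (-6)*x^2 + (-5)*x + (-1): Δ = -31. Since Δ is not a rational square, the Galois group is not contained in A_3; it must be the full S_3 (irreducibility of the cubic rules out anything smaller).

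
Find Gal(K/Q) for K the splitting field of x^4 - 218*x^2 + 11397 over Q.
Gal(K/Q) = V_4 (Klein four-group, Z/2Z × Z/2Z)

f factors as (x^2 - 87)(x^2 - 131), so the splitting field is K = Q(sqrt(87), sqrt(131)). The elements 87, 131, 11397 are all non-squares in Q, so sqrt(87) and sqrt(131) generate independent quadratic extensions. Thus [K:Q] = 4 and Gal(K/Q) is generated by the two order-2 automorphisms sqrt(87) ↦ -sqrt(87) and sqrt(131) ↦ -sqrt(131), giving V_4.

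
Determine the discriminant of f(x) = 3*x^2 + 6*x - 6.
Δ = 108

For a quadratic a x^2 + b x + c the discriminant is Δ = b^2 - 4ac = (6)^2 - 4*(3)*(-6) = 36 - (-72) = 108.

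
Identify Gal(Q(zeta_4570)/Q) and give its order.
|Gal(Q(zeta_4570)/Q)| = phi(4570) = 1824; group ≅ (Z/4570Z)^* ≅ Z/4Z × Z/456Z

The n-th cyclotomic polynomial Φ_4570(x) is the minimal polynomial of zeta_4570 over Q and has degree phi(4570) = 1824. So Q(zeta_4570) is a degree-1824 Galois extension with Galois group (Z/4570Z)^*. By CRT, (Z/4570Z)^* ≅ (Z/2Z)^* × (Z/5Z)^* × (Z/457Z)^*. Each prime-power unit group is (Z/2Z)^* ≅ trivial group (order 1); (Z/5Z)^* ≅ Z/4Z; (Z/457Z)^* ≅ Z/456Z. Hence Gal(Q(zeta_4570)/Q) ≅ Z/4Z × Z/456Z.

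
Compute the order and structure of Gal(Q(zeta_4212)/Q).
|Gal(Q(zeta_4212)/Q)| = phi(4212) = 1296; group ≅ (Z/4212Z)^* ≅ Z/2Z × Z/12Z × Z/54Z

The n-th cyclotomic polynomial Φ_4212(x) is the minimal polynomial of zeta_4212 over Q and has degree phi(4212) = 1296. So Q(zeta_4212) is a degree-1296 Galois extension with Galois group (Z/4212Z)^*. By CRT, (Z/4212Z)^* ≅ (Z/4Z)^* × (Z/81Z)^* × (Z/13Z)^*. Each prime-power unit group is (Z/4Z)^* ≅ Z/2Z; (Z/81Z)^* ≅ Z/54Z; (Z/13Z)^* ≅ Z/12Z. Hence Gal(Q(zeta_4212)/Q) ≅ Z/2Z × Z/12Z × Z/54Z.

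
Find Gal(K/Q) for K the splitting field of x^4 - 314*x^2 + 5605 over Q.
Gal(K/Q) = V_4 (Klein four-group, Z/2Z × Z/2Z)

f factors as (x^2 - 19)(x^2 - 295), so the splitting field is K = Q(sqrt(19), sqrt(295)). The elements 19, 295, 5605 are all non-squares in Q, so sqrt(19) and sqrt(295) generate independent quadratic extensions. Thus [K:Q] = 4 and Gal(K/Q) is generated by the two order-2 automorphisms sqrt(19) ↦ -sqrt(19) and sqrt(295) ↦ -sqrt(295), giving V_4.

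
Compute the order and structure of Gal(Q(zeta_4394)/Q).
|Gal(Q(zeta_4394)/Q)| = phi(4394) = 2028; group ≅ (Z/4394Z)^* ≅ Z/2028Z

The n-th cyclotomic polynomial Φ_4394(x) is the minimal polynomial of zeta_4394 over Q and has degree phi(4394) = 2028. So Q(zeta_4394) is a degree-2028 Galois extension with Galois group (Z/4394Z)^*. By CRT, (Z/4394Z)^* ≅ (Z/2Z)^* × (Z/2197Z)^*. Each prime-power unit group is (Z/2Z)^* ≅ trivial group (order 1); (Z/2197Z)^* ≅ Z/2028Z. Hence Gal(Q(zeta_4394)/Q) ≅ Z/2028Z.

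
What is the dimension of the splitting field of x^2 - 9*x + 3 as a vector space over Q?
[K:Q] = 2

The discriminant of x^2 + (-9)*x + (3) is b^2 - 4c = 81 - (12) = 69. Since 69 is not a perfect square in Q, the polynomial is irreducible over Q. Its two roots generate a degree-2 extension, so [K:Q] = 2.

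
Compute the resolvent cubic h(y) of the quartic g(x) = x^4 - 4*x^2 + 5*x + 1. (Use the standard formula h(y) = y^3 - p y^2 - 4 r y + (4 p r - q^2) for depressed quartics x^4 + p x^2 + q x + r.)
h(y) = y^3 + 4*y^2 - 4*y - 41

Identify coefficients: p = -4, q = 5, r = 1.
Plug into h(y) = y^3 - p y^2 - 4 r y + (4 p r - q^2):
  h(y) = y^3 - (-4) y^2 - 4*(1) y + (4*(-4)*(1) - (5)^2)
       = y^3 + (4) y^2 + (-4) y + (-41).
Simplifying: h(y) = y^3 + 4*y^2 - 4*y - 41.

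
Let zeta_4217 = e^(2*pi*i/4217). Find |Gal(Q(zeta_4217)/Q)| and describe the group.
|Gal(Q(zeta_4217)/Q)| = phi(4217) = 4216; group ≅ (Z/4217Z)^* ≅ Z/4216Z

The n-th cyclotomic polynomial Φ_4217(x) is the minimal polynomial of zeta_4217 over Q and has degree phi(4217) = 4216. So Q(zeta_4217) is a degree-4216 Galois extension with Galois group (Z/4217Z)^*. (Z/4217Z)^* is cyclic since 4217 is an odd prime power (or 4). Hence Gal(Q(zeta_4217)/Q) ≅ Z/4216Z.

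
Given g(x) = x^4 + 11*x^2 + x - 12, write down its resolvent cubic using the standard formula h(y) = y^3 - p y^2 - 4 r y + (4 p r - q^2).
h(y) = y^3 - 11*y^2 + 48*y - 529

Identify coefficients: p = 11, q = 1, r = -12.
Plug into h(y) = y^3 - p y^2 - 4 r y + (4 p r - q^2):
  h(y) = y^3 - (11) y^2 - 4*(-12) y + (4*(11)*(-12) - (1)^2)
       = y^3 + (-11) y^2 + (48) y + (-529).
Simplifying: h(y) = y^3 - 11*y^2 + 48*y - 529.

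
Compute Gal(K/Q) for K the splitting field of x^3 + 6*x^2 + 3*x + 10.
Gal(K/Q) = S_3 (symmetric group of order 6)

Compute the discriminant of x^3 + (6)*x^2 + (3)*x + (10): Δ = -7884. Since Δ is not a rational square, the Galois group is not contained in A_3; it must be the full S_3 (irreducibility of the cubic rules out anything smaller).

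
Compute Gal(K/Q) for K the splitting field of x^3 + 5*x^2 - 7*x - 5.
Gal(K/Q) = S_3 (symmetric group of order 6)

Compute the discriminant of x^3 + (5)*x^2 + (-7)*x + (-5): Δ = 7572. Since Δ is not a rational square, the Galois group is not contained in A_3; it must be the full S_3 (irreducibility of the cubic rules out anything smaller).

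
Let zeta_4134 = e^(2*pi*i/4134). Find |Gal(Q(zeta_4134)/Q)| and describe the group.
|Gal(Q(zeta_4134)/Q)| = phi(4134) = 1248; group ≅ (Z/4134Z)^* ≅ Z/2Z × Z/12Z × Z/52Z

The n-th cyclotomic polynomial Φ_4134(x) is the minimal polynomial of zeta_4134 over Q and has degree phi(4134) = 1248. So Q(zeta_4134) is a degree-1248 Galois extension with Galois group (Z/4134Z)^*. By CRT, (Z/4134Z)^* ≅ (Z/2Z)^* × (Z/3Z)^* × (Z/13Z)^* × (Z/53Z)^*. Each prime-power unit group is (Z/2Z)^* ≅ trivial group (order 1); (Z/3Z)^* ≅ Z/2Z; (Z/13Z)^* ≅ Z/12Z; (Z/53Z)^* ≅ Z/52Z. Hence Gal(Q(zeta_4134)/Q) ≅ Z/2Z × Z/12Z × Z/52Z.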